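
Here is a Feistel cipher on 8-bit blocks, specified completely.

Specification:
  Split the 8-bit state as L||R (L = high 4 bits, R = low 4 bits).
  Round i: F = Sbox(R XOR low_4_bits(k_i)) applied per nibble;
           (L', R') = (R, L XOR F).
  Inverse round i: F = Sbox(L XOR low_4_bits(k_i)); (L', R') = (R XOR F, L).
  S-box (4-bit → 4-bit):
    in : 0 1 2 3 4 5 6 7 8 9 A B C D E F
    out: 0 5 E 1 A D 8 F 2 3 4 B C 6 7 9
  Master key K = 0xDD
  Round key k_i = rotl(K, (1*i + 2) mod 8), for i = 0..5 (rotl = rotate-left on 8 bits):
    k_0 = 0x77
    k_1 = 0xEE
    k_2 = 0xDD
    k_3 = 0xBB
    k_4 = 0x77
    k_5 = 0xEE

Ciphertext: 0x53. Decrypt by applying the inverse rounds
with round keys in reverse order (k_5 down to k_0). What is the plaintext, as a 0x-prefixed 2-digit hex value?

s_0 = ciphertext = 0x53
s_1 = InvRound(s_0, k_5) = 0x85
s_2 = InvRound(s_1, k_4) = 0xC8
s_3 = InvRound(s_2, k_3) = 0x7C
s_4 = InvRound(s_3, k_2) = 0x87
s_5 = InvRound(s_4, k_1) = 0xF8
s_6 = InvRound(s_5, k_0) = 0xAF

0xAF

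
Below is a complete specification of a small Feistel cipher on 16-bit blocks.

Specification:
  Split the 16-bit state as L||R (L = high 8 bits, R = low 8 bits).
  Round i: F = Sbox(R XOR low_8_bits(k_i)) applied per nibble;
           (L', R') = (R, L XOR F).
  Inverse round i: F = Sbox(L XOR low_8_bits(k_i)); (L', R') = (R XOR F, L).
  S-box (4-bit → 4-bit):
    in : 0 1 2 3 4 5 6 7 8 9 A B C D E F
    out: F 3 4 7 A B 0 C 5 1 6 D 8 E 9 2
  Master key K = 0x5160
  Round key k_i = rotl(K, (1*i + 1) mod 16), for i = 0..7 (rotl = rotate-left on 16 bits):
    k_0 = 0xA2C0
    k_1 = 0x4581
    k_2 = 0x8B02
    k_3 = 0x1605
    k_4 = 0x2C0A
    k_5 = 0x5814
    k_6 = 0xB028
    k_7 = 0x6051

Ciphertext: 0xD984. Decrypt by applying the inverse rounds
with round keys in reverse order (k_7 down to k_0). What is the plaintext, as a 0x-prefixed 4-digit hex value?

0x4ED0

s_0 = ciphertext = 0xD984
s_1 = InvRound(s_0, k_7) = 0xD1D9
s_2 = InvRound(s_1, k_6) = 0xF8D1
s_3 = InvRound(s_2, k_5) = 0x49F8
s_4 = InvRound(s_3, k_4) = 0x5F49
s_5 = InvRound(s_4, k_3) = 0xFF5F
s_6 = InvRound(s_5, k_2) = 0x71FF
s_7 = InvRound(s_6, k_1) = 0xD071
s_8 = InvRound(s_7, k_0) = 0x4ED0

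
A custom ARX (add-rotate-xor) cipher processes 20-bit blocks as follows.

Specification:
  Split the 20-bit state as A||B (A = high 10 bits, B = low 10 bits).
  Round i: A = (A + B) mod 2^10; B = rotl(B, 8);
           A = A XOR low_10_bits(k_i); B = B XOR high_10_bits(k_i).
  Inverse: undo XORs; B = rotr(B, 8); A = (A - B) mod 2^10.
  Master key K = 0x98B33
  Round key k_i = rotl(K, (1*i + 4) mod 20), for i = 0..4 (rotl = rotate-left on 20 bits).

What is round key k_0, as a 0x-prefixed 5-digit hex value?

0x8B339

K = 0x98B33
k_0 = rotl(K, (1*0+4) mod 20) = rotl(K, 4) = 0x8B339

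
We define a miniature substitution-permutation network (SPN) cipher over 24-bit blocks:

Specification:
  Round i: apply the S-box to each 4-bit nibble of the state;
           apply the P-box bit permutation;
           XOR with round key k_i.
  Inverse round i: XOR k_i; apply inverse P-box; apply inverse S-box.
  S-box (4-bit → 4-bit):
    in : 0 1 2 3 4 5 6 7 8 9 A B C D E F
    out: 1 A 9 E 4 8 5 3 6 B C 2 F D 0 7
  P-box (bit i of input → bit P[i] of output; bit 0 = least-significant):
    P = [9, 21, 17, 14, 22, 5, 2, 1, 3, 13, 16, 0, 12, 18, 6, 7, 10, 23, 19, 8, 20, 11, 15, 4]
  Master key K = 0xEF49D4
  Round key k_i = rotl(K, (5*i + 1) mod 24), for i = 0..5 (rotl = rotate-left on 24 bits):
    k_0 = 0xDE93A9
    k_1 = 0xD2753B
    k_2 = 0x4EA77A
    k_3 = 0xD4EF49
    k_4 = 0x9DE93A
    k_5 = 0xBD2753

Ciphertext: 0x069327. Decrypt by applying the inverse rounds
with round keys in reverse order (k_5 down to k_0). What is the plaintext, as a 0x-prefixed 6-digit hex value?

s_0 = ciphertext = 0x069327
s_1 = InvRound(s_0, k_5) = 0xDF6888
s_2 = InvRound(s_1, k_4) = 0xA55E94
s_3 = InvRound(s_2, k_3) = 0xD5DC6B
s_4 = InvRound(s_3, k_2) = 0x9303ED
s_5 = InvRound(s_4, k_1) = 0x50D8D2
s_6 = InvRound(s_5, k_0) = 0x13821D

0x13821D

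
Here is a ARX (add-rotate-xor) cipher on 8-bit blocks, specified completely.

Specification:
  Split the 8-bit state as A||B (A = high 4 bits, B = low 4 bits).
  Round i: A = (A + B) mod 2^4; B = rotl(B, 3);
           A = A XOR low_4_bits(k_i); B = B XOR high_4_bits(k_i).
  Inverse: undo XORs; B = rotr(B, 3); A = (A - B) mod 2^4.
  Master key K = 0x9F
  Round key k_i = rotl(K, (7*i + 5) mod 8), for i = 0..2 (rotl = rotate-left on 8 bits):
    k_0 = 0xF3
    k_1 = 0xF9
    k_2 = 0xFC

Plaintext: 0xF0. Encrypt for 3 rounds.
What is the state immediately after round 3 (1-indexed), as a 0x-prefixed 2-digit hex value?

0xEF

s_0 = plaintext = 0xF0
s_1 = Round(s_0, k_0) = 0xCF
s_2 = Round(s_1, k_1) = 0x20
s_3 = Round(s_2, k_2) = 0xEF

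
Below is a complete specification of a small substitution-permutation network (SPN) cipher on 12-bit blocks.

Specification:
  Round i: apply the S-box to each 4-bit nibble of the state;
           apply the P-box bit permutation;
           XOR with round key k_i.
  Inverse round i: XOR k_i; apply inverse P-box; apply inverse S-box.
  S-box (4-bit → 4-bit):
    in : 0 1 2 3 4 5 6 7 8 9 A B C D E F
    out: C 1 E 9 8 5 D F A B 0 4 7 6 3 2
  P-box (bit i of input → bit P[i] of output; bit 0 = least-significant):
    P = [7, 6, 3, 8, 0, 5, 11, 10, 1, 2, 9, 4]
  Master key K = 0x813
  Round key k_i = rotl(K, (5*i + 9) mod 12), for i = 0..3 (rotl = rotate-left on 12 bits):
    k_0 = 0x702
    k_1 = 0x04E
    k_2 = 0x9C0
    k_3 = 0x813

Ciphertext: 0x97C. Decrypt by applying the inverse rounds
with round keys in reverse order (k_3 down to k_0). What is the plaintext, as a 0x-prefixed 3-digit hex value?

0xD3F

s_0 = ciphertext = 0x97C
s_1 = InvRound(s_0, k_3) = 0xEE2
s_2 = InvRound(s_1, k_2) = 0x584
s_3 = InvRound(s_2, k_1) = 0x147
s_4 = InvRound(s_3, k_0) = 0xD3F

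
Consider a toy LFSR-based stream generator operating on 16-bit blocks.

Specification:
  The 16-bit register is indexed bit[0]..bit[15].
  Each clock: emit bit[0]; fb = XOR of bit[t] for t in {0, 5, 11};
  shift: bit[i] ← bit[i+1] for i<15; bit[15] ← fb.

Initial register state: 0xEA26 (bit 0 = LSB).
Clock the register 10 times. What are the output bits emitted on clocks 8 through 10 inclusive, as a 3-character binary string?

001

reg_0 = 0xEA26
clock 1: out=0, reg = 0x7513
clock 2: out=1, reg = 0xBA89
clock 3: out=1, reg = 0x5D44
clock 4: out=0, reg = 0xAEA2
clock 5: out=0, reg = 0x5751
clock 6: out=1, reg = 0xABA8
clock 7: out=0, reg = 0x55D4
clock 8: out=0, reg = 0x2AEA
clock 9: out=0, reg = 0x1575
clock 10: out=1, reg = 0x0ABA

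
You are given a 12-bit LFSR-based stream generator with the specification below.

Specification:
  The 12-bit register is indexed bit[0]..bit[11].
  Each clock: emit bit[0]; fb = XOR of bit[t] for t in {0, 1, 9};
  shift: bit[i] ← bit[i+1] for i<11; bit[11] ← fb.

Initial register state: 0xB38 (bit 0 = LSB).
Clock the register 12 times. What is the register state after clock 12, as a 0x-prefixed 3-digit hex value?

reg_0 = 0xB38
clock 1: out=0, reg = 0xD9C
clock 2: out=0, reg = 0x6CE
clock 3: out=0, reg = 0x367
clock 4: out=1, reg = 0x9B3
clock 5: out=1, reg = 0x4D9
clock 6: out=1, reg = 0xA6C
clock 7: out=0, reg = 0xD36
clock 8: out=0, reg = 0xE9B
clock 9: out=1, reg = 0xF4D
clock 10: out=1, reg = 0x7A6
clock 11: out=0, reg = 0x3D3
clock 12: out=1, reg = 0x9E9

0x9E9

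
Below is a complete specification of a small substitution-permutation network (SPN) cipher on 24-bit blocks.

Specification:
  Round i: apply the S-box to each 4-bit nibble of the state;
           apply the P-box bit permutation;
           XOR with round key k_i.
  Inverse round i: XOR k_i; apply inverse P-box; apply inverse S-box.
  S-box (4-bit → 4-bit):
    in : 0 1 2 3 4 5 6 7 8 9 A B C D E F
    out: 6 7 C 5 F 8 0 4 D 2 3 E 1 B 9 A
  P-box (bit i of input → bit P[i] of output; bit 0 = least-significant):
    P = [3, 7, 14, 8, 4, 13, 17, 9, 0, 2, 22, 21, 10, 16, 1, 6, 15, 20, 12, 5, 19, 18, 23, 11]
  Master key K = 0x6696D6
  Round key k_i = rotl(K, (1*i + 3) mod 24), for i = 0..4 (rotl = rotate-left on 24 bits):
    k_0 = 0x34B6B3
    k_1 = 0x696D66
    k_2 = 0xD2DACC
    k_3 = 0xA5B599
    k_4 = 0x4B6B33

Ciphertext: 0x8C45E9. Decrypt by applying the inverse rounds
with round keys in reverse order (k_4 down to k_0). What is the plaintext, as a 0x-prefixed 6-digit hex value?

0xD18336

s_0 = ciphertext = 0x8C45E9
s_1 = InvRound(s_0, k_4) = 0xB6474A
s_2 = InvRound(s_1, k_3) = 0x61BC40
s_3 = InvRound(s_2, k_2) = 0x79AFB1
s_4 = InvRound(s_3, k_1) = 0x6A2AE0
s_5 = InvRound(s_4, k_0) = 0xD18336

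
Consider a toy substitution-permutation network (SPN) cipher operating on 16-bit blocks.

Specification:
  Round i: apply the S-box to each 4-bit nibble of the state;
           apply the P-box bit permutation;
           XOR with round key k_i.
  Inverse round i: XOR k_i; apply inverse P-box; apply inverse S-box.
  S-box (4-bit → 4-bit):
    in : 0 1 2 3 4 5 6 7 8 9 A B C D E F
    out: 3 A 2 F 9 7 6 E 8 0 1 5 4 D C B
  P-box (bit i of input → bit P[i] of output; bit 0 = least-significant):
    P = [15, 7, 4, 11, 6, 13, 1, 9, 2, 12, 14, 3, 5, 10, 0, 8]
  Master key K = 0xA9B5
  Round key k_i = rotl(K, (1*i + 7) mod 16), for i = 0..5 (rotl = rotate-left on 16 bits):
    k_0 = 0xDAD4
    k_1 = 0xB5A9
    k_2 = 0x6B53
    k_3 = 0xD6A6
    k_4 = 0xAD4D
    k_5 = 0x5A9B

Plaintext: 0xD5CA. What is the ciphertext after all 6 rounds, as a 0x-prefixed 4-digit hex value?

s_0 = plaintext = 0xD5CA
s_1 = Round(s_0, k_0) = 0x0BF3
s_2 = Round(s_1, k_1) = 0x5B5D
s_3 = Round(s_2, k_2) = 0x8724
s_4 = Round(s_3, k_3) = 0x2FAE
s_5 = Round(s_4, k_4) = 0xB111
s_6 = Round(s_5, k_5) = 0x6032

0x6032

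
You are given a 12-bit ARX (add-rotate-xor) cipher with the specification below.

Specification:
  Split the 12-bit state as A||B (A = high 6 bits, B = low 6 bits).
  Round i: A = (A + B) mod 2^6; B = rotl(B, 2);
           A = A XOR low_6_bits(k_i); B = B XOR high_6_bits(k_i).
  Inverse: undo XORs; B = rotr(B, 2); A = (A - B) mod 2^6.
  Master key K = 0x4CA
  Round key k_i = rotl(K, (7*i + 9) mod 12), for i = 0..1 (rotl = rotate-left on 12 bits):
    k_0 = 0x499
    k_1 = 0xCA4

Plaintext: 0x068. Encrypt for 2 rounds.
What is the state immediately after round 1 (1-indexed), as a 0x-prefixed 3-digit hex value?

0xC30

s_0 = plaintext = 0x068
s_1 = Round(s_0, k_0) = 0xC30
s_2 = Round(s_1, k_1) = 0x131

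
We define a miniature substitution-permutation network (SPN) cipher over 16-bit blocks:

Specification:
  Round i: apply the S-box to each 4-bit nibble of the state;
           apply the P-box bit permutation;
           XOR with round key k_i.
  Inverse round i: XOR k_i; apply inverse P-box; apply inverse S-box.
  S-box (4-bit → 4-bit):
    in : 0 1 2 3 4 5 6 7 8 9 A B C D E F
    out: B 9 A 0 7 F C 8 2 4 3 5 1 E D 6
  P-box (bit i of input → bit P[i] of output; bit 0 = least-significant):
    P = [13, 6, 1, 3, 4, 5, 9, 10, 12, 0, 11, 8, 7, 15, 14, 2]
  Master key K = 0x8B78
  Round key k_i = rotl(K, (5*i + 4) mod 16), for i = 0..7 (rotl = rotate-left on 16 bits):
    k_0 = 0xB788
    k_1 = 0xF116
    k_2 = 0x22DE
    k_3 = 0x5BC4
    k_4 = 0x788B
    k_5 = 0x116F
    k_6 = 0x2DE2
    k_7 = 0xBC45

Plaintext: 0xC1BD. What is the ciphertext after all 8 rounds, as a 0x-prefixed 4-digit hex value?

0x7F7E

s_0 = plaintext = 0xC1BD
s_1 = Round(s_0, k_0) = 0xA452
s_2 = Round(s_1, k_1) = 0x6FEF
s_3 = Round(s_2, k_2) = 0x6C89
s_4 = Round(s_3, k_3) = 0x0BE2
s_5 = Round(s_4, k_4) = 0xE657
s_6 = Round(s_5, k_5) = 0x5ED3
s_7 = Round(s_6, k_6) = 0xF246
s_8 = Round(s_7, k_7) = 0x7F7E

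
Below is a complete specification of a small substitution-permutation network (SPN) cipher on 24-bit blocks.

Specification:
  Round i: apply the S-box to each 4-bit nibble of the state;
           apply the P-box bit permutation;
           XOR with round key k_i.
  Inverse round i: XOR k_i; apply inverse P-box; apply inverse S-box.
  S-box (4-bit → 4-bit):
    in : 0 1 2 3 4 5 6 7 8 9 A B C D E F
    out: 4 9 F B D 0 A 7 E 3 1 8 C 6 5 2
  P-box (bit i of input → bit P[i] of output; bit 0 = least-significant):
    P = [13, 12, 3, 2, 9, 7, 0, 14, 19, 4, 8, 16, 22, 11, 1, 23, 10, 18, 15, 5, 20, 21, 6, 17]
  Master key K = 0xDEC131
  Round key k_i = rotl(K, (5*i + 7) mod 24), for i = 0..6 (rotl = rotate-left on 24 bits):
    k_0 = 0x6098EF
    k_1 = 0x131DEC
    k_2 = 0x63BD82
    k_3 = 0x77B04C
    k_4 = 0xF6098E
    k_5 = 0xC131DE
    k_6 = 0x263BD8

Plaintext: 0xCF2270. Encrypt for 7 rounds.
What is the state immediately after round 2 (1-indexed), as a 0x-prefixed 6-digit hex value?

s_0 = plaintext = 0xCF2270
s_1 = Round(s_0, k_0) = 0xAF9334
s_2 = Round(s_1, k_1) = 0x4E7770
s_3 = Round(s_2, k_2) = 0x393259
s_4 = Round(s_3, k_3) = 0x888D5C
s_5 = Round(s_4, k_4) = 0x5080F0
s_6 = Round(s_5, k_5) = 0x41B854
s_7 = Round(s_6, k_6) = 0xB51EA4

0x4E7770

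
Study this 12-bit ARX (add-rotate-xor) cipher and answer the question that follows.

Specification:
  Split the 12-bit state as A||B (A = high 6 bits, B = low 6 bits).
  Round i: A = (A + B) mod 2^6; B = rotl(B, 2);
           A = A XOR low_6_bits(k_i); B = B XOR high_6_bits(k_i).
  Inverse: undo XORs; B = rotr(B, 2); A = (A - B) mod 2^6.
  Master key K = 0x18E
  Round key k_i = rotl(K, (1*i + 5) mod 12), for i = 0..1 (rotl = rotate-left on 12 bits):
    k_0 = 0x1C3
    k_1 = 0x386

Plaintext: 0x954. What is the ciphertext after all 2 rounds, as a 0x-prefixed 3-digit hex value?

0x597

s_0 = plaintext = 0x954
s_1 = Round(s_0, k_0) = 0xE96
s_2 = Round(s_1, k_1) = 0x597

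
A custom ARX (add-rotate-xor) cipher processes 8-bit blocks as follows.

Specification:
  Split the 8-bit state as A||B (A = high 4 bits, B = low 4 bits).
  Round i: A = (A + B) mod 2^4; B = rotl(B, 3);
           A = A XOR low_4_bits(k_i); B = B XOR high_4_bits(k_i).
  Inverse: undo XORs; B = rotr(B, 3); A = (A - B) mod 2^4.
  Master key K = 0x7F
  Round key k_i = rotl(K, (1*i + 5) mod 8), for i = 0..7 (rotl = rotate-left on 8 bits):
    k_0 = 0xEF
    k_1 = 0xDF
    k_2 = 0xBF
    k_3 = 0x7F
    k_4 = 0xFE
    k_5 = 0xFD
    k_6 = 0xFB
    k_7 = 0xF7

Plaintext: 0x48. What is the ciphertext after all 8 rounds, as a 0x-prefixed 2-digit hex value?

s_0 = plaintext = 0x48
s_1 = Round(s_0, k_0) = 0x3A
s_2 = Round(s_1, k_1) = 0x28
s_3 = Round(s_2, k_2) = 0x5F
s_4 = Round(s_3, k_3) = 0xB8
s_5 = Round(s_4, k_4) = 0xDB
s_6 = Round(s_5, k_5) = 0x52
s_7 = Round(s_6, k_6) = 0xCE
s_8 = Round(s_7, k_7) = 0xD8

0xD8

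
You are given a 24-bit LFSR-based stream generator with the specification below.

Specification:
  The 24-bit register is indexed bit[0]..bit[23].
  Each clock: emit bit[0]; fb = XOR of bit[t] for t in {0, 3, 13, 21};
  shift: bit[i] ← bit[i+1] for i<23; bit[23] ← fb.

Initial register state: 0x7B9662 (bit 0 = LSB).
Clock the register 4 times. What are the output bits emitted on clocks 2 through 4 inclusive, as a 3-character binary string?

reg_0 = 0x7B9662
clock 1: out=0, reg = 0xBDCB31
clock 2: out=1, reg = 0x5EE598
clock 3: out=0, reg = 0x2F72CC
clock 4: out=0, reg = 0x97B966

100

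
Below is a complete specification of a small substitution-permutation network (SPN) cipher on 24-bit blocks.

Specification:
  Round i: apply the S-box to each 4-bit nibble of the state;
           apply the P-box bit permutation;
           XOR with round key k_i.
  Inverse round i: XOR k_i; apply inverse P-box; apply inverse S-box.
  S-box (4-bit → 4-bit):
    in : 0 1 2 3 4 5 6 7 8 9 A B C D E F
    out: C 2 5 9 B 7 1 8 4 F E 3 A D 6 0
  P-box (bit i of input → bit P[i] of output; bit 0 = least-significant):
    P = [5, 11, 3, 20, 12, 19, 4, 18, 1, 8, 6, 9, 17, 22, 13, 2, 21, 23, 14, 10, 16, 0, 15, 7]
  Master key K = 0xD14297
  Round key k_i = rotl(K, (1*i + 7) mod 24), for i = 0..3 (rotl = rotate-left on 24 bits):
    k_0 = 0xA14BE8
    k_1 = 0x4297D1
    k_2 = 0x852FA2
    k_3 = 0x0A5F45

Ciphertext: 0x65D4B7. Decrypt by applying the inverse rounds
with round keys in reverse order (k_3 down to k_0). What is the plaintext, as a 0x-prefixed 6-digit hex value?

0xA9B2C2

s_0 = ciphertext = 0x65D4B7
s_1 = InvRound(s_0, k_3) = 0xD6B9AB
s_2 = InvRound(s_1, k_2) = 0x57B760
s_3 = InvRound(s_2, k_1) = 0x4F8F03
s_4 = InvRound(s_3, k_0) = 0xA9B2C2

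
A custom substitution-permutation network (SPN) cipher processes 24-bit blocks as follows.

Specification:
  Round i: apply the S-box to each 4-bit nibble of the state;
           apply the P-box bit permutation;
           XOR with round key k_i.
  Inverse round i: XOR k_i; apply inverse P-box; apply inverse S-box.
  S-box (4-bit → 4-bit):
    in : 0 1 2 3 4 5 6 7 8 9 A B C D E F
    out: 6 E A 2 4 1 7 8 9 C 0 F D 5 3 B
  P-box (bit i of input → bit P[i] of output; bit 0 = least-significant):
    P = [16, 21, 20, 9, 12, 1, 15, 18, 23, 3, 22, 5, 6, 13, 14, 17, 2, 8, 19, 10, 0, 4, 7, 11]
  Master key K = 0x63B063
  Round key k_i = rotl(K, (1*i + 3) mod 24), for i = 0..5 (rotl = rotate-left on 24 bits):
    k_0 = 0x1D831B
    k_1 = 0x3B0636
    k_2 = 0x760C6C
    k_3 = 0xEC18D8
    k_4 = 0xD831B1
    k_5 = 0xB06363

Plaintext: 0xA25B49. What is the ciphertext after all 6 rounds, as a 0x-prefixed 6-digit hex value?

s_0 = plaintext = 0xA25B49
s_1 = Round(s_0, k_0) = 0xCD0473
s_2 = Round(s_1, k_1) = 0x576EB3
s_3 = Round(s_2, k_2) = 0xD2F827
s_4 = Round(s_3, k_3) = 0x6A3F3B
s_5 = Round(s_4, k_4) = 0x69130A
s_6 = Round(s_5, k_5) = 0xBA87F8

0xBA87F8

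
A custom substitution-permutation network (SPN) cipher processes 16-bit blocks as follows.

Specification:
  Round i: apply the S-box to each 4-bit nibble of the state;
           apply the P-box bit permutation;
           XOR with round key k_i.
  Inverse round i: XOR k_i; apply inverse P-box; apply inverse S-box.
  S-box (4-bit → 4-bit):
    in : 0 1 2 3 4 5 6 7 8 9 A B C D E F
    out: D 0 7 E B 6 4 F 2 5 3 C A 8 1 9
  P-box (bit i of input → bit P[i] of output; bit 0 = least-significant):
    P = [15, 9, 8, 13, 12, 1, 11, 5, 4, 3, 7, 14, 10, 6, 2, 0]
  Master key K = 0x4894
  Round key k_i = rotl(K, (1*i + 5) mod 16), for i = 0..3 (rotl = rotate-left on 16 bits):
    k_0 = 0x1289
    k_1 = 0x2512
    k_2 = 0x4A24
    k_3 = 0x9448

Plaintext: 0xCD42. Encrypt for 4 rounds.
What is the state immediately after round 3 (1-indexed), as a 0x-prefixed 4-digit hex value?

0x21BB

s_0 = plaintext = 0xCD42
s_1 = Round(s_0, k_0) = 0xC1EA
s_2 = Round(s_1, k_1) = 0xB753
s_3 = Round(s_2, k_2) = 0x21BB
s_4 = Round(s_3, k_3) = 0xB92C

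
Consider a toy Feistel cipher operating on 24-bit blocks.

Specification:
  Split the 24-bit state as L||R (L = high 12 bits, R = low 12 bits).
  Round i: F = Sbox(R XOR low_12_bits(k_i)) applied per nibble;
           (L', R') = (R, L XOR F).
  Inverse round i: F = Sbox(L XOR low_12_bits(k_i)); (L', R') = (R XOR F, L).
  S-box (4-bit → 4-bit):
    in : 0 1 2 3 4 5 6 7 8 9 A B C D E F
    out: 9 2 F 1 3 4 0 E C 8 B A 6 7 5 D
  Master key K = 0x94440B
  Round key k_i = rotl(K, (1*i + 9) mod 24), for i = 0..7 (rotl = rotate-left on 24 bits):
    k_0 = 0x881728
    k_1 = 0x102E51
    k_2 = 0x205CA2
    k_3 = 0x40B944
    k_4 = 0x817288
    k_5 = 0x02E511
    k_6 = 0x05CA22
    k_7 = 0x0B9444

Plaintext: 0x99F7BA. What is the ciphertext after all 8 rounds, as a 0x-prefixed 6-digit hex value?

0xB05040

s_0 = plaintext = 0x99F7BA
s_1 = Round(s_0, k_0) = 0x7BA010
s_2 = Round(s_1, k_1) = 0x010288
s_3 = Round(s_2, k_2) = 0x2885EB
s_4 = Round(s_3, k_3) = 0x5EB435
s_5 = Round(s_4, k_4) = 0x43554C
s_6 = Round(s_5, k_5) = 0x54CD72
s_7 = Round(s_6, k_6) = 0xD72B05
s_8 = Round(s_7, k_7) = 0xB05040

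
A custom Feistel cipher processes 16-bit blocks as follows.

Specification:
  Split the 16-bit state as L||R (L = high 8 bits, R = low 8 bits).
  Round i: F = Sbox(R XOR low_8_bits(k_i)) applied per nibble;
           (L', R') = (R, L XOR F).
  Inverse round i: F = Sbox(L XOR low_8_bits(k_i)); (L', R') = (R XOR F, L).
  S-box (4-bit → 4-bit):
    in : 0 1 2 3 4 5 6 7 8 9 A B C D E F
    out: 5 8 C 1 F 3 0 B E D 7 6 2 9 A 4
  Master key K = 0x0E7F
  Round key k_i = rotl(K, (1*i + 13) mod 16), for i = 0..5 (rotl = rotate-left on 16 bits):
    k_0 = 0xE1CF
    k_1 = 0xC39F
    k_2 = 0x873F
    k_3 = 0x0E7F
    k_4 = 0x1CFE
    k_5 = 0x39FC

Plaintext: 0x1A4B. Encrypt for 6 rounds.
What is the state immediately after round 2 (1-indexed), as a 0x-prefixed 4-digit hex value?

0xF54C

s_0 = plaintext = 0x1A4B
s_1 = Round(s_0, k_0) = 0x4BF5
s_2 = Round(s_1, k_1) = 0xF54C
s_3 = Round(s_2, k_2) = 0x4C44
s_4 = Round(s_3, k_3) = 0x445A
s_5 = Round(s_4, k_4) = 0x5A3B
s_6 = Round(s_5, k_5) = 0x3B71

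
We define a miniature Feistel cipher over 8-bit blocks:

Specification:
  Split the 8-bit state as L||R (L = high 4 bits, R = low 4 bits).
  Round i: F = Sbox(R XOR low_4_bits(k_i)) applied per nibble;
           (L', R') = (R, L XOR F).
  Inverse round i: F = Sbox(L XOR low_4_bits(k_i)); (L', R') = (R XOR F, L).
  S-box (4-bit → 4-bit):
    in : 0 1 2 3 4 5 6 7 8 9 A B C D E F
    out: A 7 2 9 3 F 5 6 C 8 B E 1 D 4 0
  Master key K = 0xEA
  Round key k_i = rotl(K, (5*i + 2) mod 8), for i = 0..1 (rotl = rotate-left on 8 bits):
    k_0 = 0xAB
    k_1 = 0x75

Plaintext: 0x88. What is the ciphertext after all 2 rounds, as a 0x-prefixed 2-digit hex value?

0x1B

s_0 = plaintext = 0x88
s_1 = Round(s_0, k_0) = 0x81
s_2 = Round(s_1, k_1) = 0x1B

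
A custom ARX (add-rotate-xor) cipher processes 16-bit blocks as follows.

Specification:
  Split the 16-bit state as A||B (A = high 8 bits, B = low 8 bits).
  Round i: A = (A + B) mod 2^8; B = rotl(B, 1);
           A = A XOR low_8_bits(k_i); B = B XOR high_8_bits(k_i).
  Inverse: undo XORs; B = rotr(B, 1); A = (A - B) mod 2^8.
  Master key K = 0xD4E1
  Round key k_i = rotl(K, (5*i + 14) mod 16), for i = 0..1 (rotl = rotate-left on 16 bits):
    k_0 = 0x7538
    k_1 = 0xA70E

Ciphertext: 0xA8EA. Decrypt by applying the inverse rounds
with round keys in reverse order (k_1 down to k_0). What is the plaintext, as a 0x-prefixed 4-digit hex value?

0x4FE9

s_0 = ciphertext = 0xA8EA
s_1 = InvRound(s_0, k_1) = 0x00A6
s_2 = InvRound(s_1, k_0) = 0x4FE9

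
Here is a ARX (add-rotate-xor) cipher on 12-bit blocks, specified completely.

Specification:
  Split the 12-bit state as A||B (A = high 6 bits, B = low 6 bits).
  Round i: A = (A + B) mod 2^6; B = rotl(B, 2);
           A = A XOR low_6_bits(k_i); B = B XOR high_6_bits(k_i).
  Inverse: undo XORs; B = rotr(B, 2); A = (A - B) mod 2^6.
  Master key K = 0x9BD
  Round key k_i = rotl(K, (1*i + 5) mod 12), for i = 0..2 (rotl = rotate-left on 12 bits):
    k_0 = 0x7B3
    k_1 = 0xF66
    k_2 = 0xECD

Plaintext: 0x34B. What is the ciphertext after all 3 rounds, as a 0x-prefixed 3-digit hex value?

0xF20

s_0 = plaintext = 0x34B
s_1 = Round(s_0, k_0) = 0xAF2
s_2 = Round(s_1, k_1) = 0xEF6
s_3 = Round(s_2, k_2) = 0xF20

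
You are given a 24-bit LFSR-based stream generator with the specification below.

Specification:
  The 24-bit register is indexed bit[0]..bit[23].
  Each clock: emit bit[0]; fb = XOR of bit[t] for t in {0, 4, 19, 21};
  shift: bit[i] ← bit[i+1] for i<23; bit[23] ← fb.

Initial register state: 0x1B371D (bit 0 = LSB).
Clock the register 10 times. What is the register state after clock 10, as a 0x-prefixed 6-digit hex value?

reg_0 = 0x1B371D
clock 1: out=1, reg = 0x8D9B8E
clock 2: out=0, reg = 0xC6CDC7
clock 3: out=1, reg = 0xE366E3
clock 4: out=1, reg = 0x71B371
clock 5: out=1, reg = 0xB8D9B8
clock 6: out=0, reg = 0xDC6CDC
clock 7: out=0, reg = 0x6E366E
clock 8: out=0, reg = 0x371B37
clock 9: out=1, reg = 0x9B8D9B
clock 10: out=1, reg = 0xCDC6CD

0xCDC6CD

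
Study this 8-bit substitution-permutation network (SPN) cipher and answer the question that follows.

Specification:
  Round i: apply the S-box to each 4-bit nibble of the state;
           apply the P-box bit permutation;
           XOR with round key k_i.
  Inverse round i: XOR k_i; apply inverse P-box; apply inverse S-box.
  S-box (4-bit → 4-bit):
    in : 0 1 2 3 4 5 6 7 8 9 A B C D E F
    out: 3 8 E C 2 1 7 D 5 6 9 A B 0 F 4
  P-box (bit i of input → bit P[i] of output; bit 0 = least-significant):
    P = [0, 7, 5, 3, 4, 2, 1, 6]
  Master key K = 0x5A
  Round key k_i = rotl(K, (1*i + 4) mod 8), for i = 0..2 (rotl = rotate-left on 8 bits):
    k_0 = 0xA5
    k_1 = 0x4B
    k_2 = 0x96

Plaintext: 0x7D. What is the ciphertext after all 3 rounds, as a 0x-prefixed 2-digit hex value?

s_0 = plaintext = 0x7D
s_1 = Round(s_0, k_0) = 0xF7
s_2 = Round(s_1, k_1) = 0x60
s_3 = Round(s_2, k_2) = 0x01

0x01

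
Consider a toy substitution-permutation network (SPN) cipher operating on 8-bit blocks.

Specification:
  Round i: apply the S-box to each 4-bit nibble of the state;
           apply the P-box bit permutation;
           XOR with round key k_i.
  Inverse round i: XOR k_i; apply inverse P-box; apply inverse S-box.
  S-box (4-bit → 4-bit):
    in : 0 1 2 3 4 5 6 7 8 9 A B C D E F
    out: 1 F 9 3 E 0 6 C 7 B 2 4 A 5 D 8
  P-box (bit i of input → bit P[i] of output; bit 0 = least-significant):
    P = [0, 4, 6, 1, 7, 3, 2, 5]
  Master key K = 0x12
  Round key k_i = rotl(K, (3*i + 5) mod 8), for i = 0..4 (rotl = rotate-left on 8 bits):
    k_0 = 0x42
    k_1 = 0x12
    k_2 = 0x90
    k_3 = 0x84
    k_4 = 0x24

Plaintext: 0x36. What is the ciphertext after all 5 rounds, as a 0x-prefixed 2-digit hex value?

0x37

s_0 = plaintext = 0x36
s_1 = Round(s_0, k_0) = 0x9A
s_2 = Round(s_1, k_1) = 0xAA
s_3 = Round(s_2, k_2) = 0x88
s_4 = Round(s_3, k_3) = 0x59
s_5 = Round(s_4, k_4) = 0x37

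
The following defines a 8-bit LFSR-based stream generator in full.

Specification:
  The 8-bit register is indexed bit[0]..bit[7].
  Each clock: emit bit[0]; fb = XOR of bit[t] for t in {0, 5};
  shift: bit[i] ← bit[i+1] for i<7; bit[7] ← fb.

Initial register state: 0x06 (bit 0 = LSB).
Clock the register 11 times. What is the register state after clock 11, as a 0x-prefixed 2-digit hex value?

0x76

reg_0 = 0x06
clock 1: out=0, reg = 0x03
clock 2: out=1, reg = 0x81
clock 3: out=1, reg = 0xC0
clock 4: out=0, reg = 0x60
clock 5: out=0, reg = 0xB0
clock 6: out=0, reg = 0xD8
clock 7: out=0, reg = 0x6C
clock 8: out=0, reg = 0xB6
clock 9: out=0, reg = 0xDB
clock 10: out=1, reg = 0xED
clock 11: out=1, reg = 0x76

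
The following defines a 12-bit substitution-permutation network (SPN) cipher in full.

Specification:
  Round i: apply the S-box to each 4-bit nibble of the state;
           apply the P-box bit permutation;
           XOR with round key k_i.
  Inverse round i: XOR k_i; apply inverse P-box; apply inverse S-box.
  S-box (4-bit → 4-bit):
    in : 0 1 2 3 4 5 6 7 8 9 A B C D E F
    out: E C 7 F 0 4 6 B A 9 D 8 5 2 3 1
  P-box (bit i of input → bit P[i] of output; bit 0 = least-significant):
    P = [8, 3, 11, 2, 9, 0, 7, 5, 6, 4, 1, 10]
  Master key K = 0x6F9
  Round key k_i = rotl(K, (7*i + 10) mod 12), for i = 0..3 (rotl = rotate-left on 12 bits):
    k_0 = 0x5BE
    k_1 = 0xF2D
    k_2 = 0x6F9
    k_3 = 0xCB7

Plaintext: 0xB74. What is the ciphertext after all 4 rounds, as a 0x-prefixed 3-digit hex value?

s_0 = plaintext = 0xB74
s_1 = Round(s_0, k_0) = 0x39F
s_2 = Round(s_1, k_1) = 0x85F
s_3 = Round(s_2, k_2) = 0x369
s_4 = Round(s_3, k_3) = 0x960

0x960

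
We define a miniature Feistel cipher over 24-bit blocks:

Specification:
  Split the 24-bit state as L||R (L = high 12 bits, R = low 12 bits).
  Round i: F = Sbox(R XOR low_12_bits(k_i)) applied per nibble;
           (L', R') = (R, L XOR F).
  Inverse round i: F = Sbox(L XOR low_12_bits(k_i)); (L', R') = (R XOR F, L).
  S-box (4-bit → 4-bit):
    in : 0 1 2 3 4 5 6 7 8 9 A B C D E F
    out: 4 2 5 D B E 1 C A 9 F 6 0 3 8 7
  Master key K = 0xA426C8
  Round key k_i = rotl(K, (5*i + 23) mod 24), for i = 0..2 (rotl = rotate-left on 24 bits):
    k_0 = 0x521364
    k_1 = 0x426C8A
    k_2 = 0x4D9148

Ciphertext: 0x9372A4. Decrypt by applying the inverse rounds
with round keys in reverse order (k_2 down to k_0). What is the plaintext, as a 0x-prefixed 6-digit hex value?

0xA5C2BE

s_0 = ciphertext = 0x9372A4
s_1 = InvRound(s_0, k_2) = 0x863937
s_2 = InvRound(s_1, k_1) = 0x2BE863
s_3 = InvRound(s_2, k_0) = 0xA5C2BE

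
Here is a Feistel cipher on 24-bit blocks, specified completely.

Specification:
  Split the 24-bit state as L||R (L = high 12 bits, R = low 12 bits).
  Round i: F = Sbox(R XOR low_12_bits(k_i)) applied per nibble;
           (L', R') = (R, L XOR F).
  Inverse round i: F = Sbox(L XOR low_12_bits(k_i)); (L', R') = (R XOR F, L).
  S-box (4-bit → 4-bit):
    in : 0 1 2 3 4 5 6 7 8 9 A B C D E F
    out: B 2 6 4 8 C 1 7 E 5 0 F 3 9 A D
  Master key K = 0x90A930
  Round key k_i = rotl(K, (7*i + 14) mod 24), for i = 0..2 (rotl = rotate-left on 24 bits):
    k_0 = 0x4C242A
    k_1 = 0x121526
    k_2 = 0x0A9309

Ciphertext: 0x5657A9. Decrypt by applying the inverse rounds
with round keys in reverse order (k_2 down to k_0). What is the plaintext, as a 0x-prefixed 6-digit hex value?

0xA99136

s_0 = ciphertext = 0x5657A9
s_1 = InvRound(s_0, k_2) = 0x6BA565
s_2 = InvRound(s_1, k_1) = 0x1366BA
s_3 = InvRound(s_2, k_0) = 0xA99136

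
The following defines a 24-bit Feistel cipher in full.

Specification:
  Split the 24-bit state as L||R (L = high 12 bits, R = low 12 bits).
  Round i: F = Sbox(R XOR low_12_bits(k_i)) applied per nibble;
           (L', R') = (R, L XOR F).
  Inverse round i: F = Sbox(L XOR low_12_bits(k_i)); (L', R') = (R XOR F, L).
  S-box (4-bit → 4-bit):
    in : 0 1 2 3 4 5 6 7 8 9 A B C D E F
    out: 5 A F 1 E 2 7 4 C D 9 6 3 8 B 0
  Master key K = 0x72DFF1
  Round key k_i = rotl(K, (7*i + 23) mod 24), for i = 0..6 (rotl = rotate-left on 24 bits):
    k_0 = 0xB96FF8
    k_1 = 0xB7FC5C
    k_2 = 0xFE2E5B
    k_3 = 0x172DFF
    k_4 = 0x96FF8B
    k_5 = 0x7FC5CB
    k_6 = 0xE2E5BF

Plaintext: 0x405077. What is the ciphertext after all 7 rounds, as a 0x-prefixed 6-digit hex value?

0xE1634C

s_0 = plaintext = 0x405077
s_1 = Round(s_0, k_0) = 0x0774C5
s_2 = Round(s_1, k_1) = 0x4C5CAA
s_3 = Round(s_2, k_2) = 0xCAABCF
s_4 = Round(s_3, k_3) = 0xBCFBBF
s_5 = Round(s_4, k_4) = 0xBBF5D1
s_6 = Round(s_5, k_5) = 0x5D1E16
s_7 = Round(s_6, k_6) = 0xE1634C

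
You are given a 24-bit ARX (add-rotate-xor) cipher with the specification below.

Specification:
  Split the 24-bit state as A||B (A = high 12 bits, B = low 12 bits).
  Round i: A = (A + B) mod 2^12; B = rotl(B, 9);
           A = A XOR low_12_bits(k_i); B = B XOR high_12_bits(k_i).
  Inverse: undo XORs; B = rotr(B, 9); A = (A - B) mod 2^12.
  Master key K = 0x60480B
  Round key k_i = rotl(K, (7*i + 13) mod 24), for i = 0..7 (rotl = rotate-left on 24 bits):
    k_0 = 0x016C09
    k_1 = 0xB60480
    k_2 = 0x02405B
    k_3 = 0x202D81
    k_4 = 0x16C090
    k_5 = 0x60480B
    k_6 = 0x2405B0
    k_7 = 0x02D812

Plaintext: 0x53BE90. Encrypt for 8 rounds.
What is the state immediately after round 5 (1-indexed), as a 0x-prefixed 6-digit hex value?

0x1706ED

s_0 = plaintext = 0x53BE90
s_1 = Round(s_0, k_0) = 0xFC21C4
s_2 = Round(s_1, k_1) = 0x506358
s_3 = Round(s_2, k_2) = 0x80504F
s_4 = Round(s_3, k_3) = 0x5D5C0B
s_5 = Round(s_4, k_4) = 0x1706ED
s_6 = Round(s_5, k_5) = 0x056CD9
s_7 = Round(s_6, k_6) = 0x89F1DB
s_8 = Round(s_7, k_7) = 0x268616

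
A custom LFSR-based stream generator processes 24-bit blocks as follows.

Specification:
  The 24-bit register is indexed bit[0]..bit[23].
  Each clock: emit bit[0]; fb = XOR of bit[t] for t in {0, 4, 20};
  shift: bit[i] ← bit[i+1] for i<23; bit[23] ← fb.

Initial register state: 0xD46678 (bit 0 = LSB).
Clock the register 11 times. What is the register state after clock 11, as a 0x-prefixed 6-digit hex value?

reg_0 = 0xD46678
clock 1: out=0, reg = 0x6A333C
clock 2: out=0, reg = 0xB5199E
clock 3: out=0, reg = 0x5A8CCF
clock 4: out=1, reg = 0x2D4667
clock 5: out=1, reg = 0x96A333
clock 6: out=1, reg = 0xCB5199
clock 7: out=1, reg = 0x65A8CC
clock 8: out=0, reg = 0x32D466
clock 9: out=0, reg = 0x996A33
clock 10: out=1, reg = 0xCCB519
clock 11: out=1, reg = 0x665A8C

0x665A8C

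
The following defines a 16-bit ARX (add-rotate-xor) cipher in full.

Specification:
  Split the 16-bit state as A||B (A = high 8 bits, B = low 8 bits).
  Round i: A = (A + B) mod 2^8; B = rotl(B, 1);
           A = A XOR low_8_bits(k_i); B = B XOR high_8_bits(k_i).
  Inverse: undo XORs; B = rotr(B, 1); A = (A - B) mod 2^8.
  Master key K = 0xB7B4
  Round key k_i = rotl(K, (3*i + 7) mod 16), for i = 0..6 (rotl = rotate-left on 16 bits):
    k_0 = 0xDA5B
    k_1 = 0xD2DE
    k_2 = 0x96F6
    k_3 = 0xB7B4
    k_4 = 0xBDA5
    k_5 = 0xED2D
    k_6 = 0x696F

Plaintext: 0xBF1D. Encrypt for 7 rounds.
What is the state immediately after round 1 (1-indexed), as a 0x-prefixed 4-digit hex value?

s_0 = plaintext = 0xBF1D
s_1 = Round(s_0, k_0) = 0x87E0
s_2 = Round(s_1, k_1) = 0xB913
s_3 = Round(s_2, k_2) = 0x3AB0
s_4 = Round(s_3, k_3) = 0x5ED6
s_5 = Round(s_4, k_4) = 0x9110
s_6 = Round(s_5, k_5) = 0x8CCD
s_7 = Round(s_6, k_6) = 0x36F2

0x87E0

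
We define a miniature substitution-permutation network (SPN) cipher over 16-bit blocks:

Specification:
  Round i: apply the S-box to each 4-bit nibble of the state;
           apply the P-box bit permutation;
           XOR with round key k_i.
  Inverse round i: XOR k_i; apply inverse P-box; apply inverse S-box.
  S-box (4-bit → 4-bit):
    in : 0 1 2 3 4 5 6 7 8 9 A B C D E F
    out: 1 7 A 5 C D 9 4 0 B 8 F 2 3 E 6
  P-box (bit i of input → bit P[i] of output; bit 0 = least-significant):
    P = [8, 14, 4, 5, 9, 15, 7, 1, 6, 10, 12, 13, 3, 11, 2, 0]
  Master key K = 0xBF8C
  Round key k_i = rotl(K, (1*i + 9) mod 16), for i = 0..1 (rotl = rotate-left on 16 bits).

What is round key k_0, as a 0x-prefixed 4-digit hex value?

K = 0xBF8C
k_0 = rotl(K, (1*0+9) mod 16) = rotl(K, 9) = 0x197F

0x197F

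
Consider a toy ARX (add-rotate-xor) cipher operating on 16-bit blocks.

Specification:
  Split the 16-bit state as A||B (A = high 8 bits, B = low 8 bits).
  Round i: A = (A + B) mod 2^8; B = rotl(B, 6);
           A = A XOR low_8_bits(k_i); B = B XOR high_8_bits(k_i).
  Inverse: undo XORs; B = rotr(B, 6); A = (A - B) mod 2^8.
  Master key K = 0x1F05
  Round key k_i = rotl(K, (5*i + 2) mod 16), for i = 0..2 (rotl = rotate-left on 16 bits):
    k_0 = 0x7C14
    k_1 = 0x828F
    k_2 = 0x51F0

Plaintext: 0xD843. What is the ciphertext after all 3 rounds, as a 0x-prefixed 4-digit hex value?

0x2D3B

s_0 = plaintext = 0xD843
s_1 = Round(s_0, k_0) = 0x0FAC
s_2 = Round(s_1, k_1) = 0x34A9
s_3 = Round(s_2, k_2) = 0x2D3B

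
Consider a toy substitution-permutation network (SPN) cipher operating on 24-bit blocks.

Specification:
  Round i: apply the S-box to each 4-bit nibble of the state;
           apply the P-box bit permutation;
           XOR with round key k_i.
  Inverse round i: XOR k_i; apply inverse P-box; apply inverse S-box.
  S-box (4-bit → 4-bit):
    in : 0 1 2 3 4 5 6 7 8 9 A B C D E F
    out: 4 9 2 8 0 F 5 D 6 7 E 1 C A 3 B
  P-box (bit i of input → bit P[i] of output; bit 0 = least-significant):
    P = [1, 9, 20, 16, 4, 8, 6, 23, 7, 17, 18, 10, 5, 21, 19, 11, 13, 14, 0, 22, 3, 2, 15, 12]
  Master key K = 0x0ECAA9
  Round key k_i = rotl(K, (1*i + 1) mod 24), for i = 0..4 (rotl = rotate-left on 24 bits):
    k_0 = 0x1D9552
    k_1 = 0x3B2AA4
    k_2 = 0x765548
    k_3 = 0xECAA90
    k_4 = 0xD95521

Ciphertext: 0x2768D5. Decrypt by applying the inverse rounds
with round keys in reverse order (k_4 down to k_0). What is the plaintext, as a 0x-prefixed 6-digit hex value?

s_0 = ciphertext = 0x2768D5
s_1 = InvRound(s_0, k_4) = 0xD15550
s_2 = InvRound(s_1, k_3) = 0xCEA78A
s_3 = InvRound(s_2, k_2) = 0xCE8BC9
s_4 = InvRound(s_3, k_1) = 0x97E0AC
s_5 = InvRound(s_4, k_0) = 0xFE6F5B

0xFE6F5B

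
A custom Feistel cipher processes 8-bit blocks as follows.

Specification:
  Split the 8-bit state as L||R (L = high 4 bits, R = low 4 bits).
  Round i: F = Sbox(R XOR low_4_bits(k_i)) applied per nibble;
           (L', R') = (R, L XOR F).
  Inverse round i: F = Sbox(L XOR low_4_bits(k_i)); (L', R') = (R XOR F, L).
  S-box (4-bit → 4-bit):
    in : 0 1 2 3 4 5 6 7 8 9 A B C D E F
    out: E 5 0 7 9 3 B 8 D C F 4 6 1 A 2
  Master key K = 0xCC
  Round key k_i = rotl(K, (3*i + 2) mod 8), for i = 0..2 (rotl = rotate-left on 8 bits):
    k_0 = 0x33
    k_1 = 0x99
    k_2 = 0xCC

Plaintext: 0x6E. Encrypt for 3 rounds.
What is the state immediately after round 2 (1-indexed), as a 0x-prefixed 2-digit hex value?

s_0 = plaintext = 0x6E
s_1 = Round(s_0, k_0) = 0xE7
s_2 = Round(s_1, k_1) = 0x74
s_3 = Round(s_2, k_2) = 0x4A

0x74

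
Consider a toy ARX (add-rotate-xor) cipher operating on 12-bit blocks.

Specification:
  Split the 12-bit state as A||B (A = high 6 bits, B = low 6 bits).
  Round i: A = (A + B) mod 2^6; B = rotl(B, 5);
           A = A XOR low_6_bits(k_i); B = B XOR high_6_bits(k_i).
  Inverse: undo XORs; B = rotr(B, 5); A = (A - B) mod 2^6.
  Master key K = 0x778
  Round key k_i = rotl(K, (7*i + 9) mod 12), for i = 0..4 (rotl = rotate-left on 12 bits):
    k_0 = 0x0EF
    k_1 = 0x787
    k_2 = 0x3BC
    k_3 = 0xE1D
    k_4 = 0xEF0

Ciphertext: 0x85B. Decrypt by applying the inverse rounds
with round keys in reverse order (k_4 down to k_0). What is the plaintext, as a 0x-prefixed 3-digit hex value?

0xF90

s_0 = ciphertext = 0x85B
s_1 = InvRound(s_0, k_4) = 0x401
s_2 = InvRound(s_1, k_3) = 0x6B3
s_3 = InvRound(s_2, k_2) = 0xAFB
s_4 = InvRound(s_3, k_1) = 0x84B
s_5 = InvRound(s_4, k_0) = 0xF90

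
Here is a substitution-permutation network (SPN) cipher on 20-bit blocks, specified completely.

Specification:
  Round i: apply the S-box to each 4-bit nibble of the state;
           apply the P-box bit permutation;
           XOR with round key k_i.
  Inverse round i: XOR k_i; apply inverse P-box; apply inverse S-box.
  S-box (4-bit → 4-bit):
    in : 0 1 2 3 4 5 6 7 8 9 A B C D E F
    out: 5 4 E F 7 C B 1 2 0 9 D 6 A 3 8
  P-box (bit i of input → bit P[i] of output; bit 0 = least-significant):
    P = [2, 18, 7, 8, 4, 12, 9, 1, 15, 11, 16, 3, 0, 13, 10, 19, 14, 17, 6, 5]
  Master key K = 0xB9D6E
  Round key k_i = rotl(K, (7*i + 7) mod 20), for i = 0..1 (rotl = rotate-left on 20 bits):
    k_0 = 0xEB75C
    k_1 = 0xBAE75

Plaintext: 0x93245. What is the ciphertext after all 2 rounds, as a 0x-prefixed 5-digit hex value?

0xBD5F5

s_0 = plaintext = 0x93245
s_1 = Round(s_0, k_0) = 0x788C5
s_2 = Round(s_1, k_1) = 0xBD5F5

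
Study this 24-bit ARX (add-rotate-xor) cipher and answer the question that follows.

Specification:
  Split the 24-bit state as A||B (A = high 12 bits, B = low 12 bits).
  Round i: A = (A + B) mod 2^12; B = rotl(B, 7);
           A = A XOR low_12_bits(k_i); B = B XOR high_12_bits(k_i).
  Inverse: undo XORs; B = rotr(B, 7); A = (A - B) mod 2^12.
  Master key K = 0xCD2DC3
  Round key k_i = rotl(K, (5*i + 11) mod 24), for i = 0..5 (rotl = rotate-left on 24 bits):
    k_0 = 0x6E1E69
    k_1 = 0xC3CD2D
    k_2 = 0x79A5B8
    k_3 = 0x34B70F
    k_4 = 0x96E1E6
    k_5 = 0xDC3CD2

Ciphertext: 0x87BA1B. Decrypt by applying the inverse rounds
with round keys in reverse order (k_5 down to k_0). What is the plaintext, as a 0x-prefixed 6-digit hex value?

0x62FC07

s_0 = ciphertext = 0x87BA1B
s_1 = InvRound(s_0, k_5) = 0x99AB0F
s_2 = InvRound(s_1, k_4) = 0xC58C24
s_3 = InvRound(s_2, k_3) = 0xD59DFE
s_4 = InvRound(s_3, k_2) = 0xC4DC94
s_5 = InvRound(s_4, k_1) = 0xC5F501
s_6 = InvRound(s_5, k_0) = 0x62FC07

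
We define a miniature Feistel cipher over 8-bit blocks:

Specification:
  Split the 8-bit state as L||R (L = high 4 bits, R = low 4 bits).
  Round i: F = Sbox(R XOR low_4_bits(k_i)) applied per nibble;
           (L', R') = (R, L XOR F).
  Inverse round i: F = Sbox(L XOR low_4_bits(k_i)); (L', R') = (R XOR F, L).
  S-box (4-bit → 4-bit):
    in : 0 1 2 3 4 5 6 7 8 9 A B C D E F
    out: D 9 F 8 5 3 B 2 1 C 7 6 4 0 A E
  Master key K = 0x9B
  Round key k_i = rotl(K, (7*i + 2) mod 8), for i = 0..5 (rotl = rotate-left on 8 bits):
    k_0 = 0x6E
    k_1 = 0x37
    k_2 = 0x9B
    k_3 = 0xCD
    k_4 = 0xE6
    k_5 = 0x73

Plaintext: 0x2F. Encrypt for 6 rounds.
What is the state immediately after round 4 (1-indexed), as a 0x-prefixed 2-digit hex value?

0x6D

s_0 = plaintext = 0x2F
s_1 = Round(s_0, k_0) = 0xFB
s_2 = Round(s_1, k_1) = 0xBB
s_3 = Round(s_2, k_2) = 0xB6
s_4 = Round(s_3, k_3) = 0x6D
s_5 = Round(s_4, k_4) = 0xD0
s_6 = Round(s_5, k_5) = 0x05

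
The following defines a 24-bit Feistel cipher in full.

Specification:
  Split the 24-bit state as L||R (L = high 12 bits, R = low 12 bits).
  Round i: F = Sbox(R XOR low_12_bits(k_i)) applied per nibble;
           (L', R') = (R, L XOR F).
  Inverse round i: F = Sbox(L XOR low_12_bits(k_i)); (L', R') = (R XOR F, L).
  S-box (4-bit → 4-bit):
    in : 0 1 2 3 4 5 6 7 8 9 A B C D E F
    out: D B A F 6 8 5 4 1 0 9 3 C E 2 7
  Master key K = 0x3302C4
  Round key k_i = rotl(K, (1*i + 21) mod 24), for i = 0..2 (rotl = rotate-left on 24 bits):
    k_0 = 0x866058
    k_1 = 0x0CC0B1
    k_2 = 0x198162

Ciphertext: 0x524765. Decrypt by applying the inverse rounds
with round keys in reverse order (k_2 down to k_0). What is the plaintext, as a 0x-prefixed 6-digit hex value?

0x364E1F

s_0 = ciphertext = 0x524765
s_1 = InvRound(s_0, k_2) = 0x100524
s_2 = InvRound(s_1, k_1) = 0xE1F100
s_3 = InvRound(s_2, k_0) = 0x364E1F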